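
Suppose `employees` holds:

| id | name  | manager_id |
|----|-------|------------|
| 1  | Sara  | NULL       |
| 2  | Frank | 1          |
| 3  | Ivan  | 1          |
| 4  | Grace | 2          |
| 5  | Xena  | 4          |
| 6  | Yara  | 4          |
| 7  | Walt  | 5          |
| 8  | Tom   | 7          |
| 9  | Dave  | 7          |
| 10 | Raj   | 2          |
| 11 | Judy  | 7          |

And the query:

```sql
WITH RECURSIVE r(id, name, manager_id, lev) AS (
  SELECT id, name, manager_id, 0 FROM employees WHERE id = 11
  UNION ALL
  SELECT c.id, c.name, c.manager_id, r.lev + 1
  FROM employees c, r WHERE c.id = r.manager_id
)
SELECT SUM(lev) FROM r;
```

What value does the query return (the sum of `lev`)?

Base: id=11 (Judy), manager_id=7, lev 0.
Iteration 1: join on id=7 -> Walt (id 7, manager_id=5, lev 1).
Iteration 2: join on id=5 -> Xena (id 5, manager_id=4, lev 2).
Iteration 3: join on id=4 -> Grace (id 4, manager_id=2, lev 3).
Iteration 4: join on id=2 -> Frank (id 2, manager_id=1, lev 4).
Iteration 5: join on id=1 -> Sara (id 1, manager_id=NULL, lev 5).
Iteration 6: manager_id is NULL; no match; recursion stops.
SUM(lev) = 0 + 1 + 2 + 3 + 4 + 5 = 15.

15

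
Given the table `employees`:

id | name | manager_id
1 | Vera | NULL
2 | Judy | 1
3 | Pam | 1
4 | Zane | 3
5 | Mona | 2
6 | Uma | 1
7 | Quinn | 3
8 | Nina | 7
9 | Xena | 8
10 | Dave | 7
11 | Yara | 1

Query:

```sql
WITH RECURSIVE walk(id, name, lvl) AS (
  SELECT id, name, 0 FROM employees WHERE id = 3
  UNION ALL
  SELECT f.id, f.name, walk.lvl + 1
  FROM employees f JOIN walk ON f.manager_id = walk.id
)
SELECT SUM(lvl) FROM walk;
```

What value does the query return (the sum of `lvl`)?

Base: id=3 (Pam) at lvl 0.
Iteration 1: rows with manager_id in {3} -> Zane (id 4, lvl 1), Quinn (id 7, lvl 1).
Iteration 2: rows with manager_id in {4,7} -> Nina (id 8, lvl 2), Dave (id 10, lvl 2).
Iteration 3: rows with manager_id in {8,10} -> Xena (id 9, lvl 3).
Iteration 4: no rows with manager_id in {9}; recursion stops.
SUM(lvl) = 0 + 1 + 1 + 2 + 2 + 3 = 9.

9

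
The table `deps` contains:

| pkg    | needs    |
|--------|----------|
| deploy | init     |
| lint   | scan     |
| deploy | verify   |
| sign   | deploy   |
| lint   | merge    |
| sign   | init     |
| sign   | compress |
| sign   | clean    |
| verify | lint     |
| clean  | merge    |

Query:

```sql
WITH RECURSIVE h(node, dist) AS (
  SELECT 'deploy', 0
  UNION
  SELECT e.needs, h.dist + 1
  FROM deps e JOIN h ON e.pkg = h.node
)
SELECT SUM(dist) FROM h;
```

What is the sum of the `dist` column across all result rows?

10

Base: (deploy, dist=0).
Iteration 1: edges from {deploy} -> (init, dist=1), (verify, dist=1).
Iteration 2: edges from {init,verify} -> (lint, dist=2).
Iteration 3: edges from {lint} -> (merge, dist=3), (scan, dist=3).
Iteration 4: no outgoing edges from {merge,scan}; recursion stops.
SUM(dist) = 0 + 1 + 1 + 2 + 3 + 3 = 10.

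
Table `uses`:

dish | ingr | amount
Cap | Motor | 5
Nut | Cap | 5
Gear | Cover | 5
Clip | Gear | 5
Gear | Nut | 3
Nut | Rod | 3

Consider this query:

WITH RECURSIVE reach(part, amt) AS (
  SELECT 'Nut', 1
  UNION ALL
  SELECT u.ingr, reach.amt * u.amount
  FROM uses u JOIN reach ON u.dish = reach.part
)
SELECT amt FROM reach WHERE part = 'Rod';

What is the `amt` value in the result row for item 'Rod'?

3

Base: (Nut, amt=1).
Iteration 1: components of {Nut} -> Cap = 1*5 = 5, Rod = 1*3 = 3.
Iteration 2: components of {Cap,Rod} -> Motor = 5*5 = 25.
Iteration 3: no further components; recursion stops.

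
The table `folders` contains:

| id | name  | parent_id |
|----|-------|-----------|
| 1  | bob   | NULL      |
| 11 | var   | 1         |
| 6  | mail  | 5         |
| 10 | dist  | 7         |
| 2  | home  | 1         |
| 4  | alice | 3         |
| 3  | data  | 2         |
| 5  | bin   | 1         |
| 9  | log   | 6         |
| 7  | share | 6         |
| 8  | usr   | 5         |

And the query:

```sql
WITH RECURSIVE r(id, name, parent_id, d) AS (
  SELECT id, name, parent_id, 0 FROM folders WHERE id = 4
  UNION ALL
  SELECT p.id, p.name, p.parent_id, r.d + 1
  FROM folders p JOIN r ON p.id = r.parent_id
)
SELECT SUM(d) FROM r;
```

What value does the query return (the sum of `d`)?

Base: id=4 (alice), parent_id=3, d 0.
Iteration 1: join on id=3 -> data (id 3, parent_id=2, d 1).
Iteration 2: join on id=2 -> home (id 2, parent_id=1, d 2).
Iteration 3: join on id=1 -> bob (id 1, parent_id=NULL, d 3).
Iteration 4: parent_id is NULL; no match; recursion stops.
SUM(d) = 0 + 1 + 2 + 3 = 6.

6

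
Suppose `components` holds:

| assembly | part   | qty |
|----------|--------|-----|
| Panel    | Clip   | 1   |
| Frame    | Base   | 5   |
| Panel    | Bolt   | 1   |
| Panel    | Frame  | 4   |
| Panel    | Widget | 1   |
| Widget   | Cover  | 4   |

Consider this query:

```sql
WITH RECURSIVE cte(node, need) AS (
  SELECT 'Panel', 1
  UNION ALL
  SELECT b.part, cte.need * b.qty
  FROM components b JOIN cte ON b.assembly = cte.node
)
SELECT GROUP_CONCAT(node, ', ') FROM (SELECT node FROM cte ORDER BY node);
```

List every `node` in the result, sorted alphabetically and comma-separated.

Base, Bolt, Clip, Cover, Frame, Panel, Widget

Base: (Panel, need=1).
Iteration 1: components of {Panel} -> Bolt = 1*1 = 1, Clip = 1*1 = 1, Frame = 1*4 = 4, Widget = 1*1 = 1.
Iteration 2: components of {Bolt,Clip,Frame,Widget} -> Base = 4*5 = 20, Cover = 1*4 = 4.
Iteration 3: no further components; recursion stops.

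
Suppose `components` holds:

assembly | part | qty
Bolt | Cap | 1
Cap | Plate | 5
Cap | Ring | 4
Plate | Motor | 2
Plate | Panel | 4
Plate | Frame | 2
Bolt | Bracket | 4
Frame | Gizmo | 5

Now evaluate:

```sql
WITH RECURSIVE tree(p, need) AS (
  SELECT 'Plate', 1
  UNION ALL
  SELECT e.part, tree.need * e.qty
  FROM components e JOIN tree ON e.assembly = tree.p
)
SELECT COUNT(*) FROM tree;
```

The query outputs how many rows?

5

Base: (Plate, need=1).
Iteration 1: components of {Plate} -> Frame = 1*2 = 2, Motor = 1*2 = 2, Panel = 1*4 = 4.
Iteration 2: components of {Frame,Motor,Panel} -> Gizmo = 2*5 = 10.
Iteration 3: no further components; recursion stops.
Total rows emitted: 5.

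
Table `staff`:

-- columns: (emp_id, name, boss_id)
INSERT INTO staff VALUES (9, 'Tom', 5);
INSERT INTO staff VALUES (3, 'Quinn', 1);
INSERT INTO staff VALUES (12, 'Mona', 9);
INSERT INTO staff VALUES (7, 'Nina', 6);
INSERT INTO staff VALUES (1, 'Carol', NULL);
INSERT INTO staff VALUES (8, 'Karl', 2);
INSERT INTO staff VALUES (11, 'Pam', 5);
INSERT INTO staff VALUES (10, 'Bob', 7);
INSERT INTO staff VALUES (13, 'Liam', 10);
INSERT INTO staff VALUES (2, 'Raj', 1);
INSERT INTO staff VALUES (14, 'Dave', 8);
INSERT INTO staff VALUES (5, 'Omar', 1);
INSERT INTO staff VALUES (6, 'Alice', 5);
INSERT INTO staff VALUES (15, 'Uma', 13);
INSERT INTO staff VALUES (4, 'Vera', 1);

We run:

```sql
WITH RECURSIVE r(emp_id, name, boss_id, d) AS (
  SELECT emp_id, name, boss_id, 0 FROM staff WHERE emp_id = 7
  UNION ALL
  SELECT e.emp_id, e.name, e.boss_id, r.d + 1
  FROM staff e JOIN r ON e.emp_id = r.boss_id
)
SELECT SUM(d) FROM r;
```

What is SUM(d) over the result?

6

Base: emp_id=7 (Nina), boss_id=6, d 0.
Iteration 1: join on emp_id=6 -> Alice (id 6, boss_id=5, d 1).
Iteration 2: join on emp_id=5 -> Omar (id 5, boss_id=1, d 2).
Iteration 3: join on emp_id=1 -> Carol (id 1, boss_id=NULL, d 3).
Iteration 4: boss_id is NULL; no match; recursion stops.
SUM(d) = 0 + 1 + 2 + 3 = 6.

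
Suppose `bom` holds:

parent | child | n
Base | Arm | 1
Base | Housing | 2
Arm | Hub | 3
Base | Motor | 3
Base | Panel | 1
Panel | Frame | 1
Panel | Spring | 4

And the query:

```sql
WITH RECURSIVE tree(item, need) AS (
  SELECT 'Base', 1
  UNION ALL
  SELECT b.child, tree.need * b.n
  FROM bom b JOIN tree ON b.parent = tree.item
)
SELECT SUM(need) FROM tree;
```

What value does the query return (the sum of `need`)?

16

Base: (Base, need=1).
Iteration 1: components of {Base} -> Arm = 1*1 = 1, Housing = 1*2 = 2, Motor = 1*3 = 3, Panel = 1*1 = 1.
Iteration 2: components of {Arm,Housing,Motor,Panel} -> Frame = 1*1 = 1, Hub = 1*3 = 3, Spring = 1*4 = 4.
Iteration 3: no further components; recursion stops.
SUM(need) = 1 + 1 + 2 + 3 + 1 + 3 + 1 + 4 = 16.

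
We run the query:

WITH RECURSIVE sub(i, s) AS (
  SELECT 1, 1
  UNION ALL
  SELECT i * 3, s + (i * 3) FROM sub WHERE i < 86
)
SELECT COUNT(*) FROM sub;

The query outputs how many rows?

Base: i=1, s=1.
Iteration 1: 1 < 86 holds -> i = 1 * 3 = 3, s = 1 + 3 = 4.
Iteration 2: 3 < 86 holds -> i = 3 * 3 = 9, s = 4 + 9 = 13.
Iteration 3: 9 < 86 holds -> i = 9 * 3 = 27, s = 13 + 27 = 40.
Iteration 4: 27 < 86 holds -> i = 27 * 3 = 81, s = 40 + 81 = 121.
Iteration 5: 81 < 86 holds -> i = 81 * 3 = 243, s = 121 + 243 = 364.
Iteration 6: 243 < 86 fails; recursion stops.
Total rows emitted: 6.

6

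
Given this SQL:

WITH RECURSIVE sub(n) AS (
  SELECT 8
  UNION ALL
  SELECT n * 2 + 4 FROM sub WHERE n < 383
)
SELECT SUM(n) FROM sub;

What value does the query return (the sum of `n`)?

Base: n=8.
Iteration 1: 8 < 383 holds -> n = 8 * 2 + 4 = 20.
Iteration 2: 20 < 383 holds -> n = 20 * 2 + 4 = 44.
Iteration 3: 44 < 383 holds -> n = 44 * 2 + 4 = 92.
Iteration 4: 92 < 383 holds -> n = 92 * 2 + 4 = 188.
Iteration 5: 188 < 383 holds -> n = 188 * 2 + 4 = 380.
Iteration 6: 380 < 383 holds -> n = 380 * 2 + 4 = 764.
Iteration 7: 764 < 383 fails; recursion stops.
SUM(n) = 8 + 20 + 44 + 92 + 188 + 380 + 764 = 1496.

1496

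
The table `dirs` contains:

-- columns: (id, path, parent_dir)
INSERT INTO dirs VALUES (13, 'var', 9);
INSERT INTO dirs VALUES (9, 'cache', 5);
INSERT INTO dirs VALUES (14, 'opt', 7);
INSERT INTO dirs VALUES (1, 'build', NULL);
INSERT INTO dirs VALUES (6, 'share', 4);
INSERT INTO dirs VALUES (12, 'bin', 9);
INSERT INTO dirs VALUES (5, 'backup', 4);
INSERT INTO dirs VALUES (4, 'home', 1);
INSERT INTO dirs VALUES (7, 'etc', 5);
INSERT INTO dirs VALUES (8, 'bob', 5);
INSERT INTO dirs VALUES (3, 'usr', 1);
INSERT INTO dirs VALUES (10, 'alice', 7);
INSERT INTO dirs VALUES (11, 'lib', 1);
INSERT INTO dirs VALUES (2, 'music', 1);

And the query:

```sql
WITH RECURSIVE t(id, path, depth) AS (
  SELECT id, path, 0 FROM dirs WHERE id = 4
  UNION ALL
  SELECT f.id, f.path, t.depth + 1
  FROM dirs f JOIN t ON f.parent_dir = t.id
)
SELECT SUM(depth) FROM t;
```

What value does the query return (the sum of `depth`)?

Base: id=4 (home) at depth 0.
Iteration 1: rows with parent_dir in {4} -> backup (id 5, depth 1), share (id 6, depth 1).
Iteration 2: rows with parent_dir in {5,6} -> etc (id 7, depth 2), bob (id 8, depth 2), cache (id 9, depth 2).
Iteration 3: rows with parent_dir in {7,8,9} -> alice (id 10, depth 3), bin (id 12, depth 3), var (id 13, depth 3), opt (id 14, depth 3).
Iteration 4: no rows with parent_dir in {10,12,13,14}; recursion stops.
SUM(depth) = 0 + 1 + 1 + 2 + 2 + 2 + 3 + 3 + 3 + 3 = 20.

20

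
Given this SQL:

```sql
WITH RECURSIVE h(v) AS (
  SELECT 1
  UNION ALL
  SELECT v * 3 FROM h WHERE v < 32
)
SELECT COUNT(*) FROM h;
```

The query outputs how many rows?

5

Base: v=1.
Iteration 1: 1 < 32 holds -> v = 1 * 3 = 3.
Iteration 2: 3 < 32 holds -> v = 3 * 3 = 9.
Iteration 3: 9 < 32 holds -> v = 9 * 3 = 27.
Iteration 4: 27 < 32 holds -> v = 27 * 3 = 81.
Iteration 5: 81 < 32 fails; recursion stops.
Total rows emitted: 5.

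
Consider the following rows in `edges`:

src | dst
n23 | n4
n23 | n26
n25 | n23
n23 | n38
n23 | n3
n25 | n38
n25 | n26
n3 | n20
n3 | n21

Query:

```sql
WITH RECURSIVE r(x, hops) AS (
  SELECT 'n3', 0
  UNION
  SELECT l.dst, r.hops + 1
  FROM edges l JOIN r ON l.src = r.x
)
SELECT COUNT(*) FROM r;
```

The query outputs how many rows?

Base: (n3, hops=0).
Iteration 1: edges from {n3} -> (n20, hops=1), (n21, hops=1).
Iteration 2: no outgoing edges from {n20,n21}; recursion stops.
Total rows emitted: 3.

3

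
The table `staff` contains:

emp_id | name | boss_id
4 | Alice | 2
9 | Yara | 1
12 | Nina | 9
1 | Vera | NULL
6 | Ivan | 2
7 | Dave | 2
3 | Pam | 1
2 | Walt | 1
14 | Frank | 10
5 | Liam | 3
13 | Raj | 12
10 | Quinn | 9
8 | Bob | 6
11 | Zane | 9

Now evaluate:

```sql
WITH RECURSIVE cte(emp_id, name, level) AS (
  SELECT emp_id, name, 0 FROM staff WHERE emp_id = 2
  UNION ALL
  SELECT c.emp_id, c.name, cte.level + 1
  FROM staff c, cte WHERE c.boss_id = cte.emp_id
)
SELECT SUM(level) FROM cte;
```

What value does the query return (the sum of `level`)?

Base: emp_id=2 (Walt) at level 0.
Iteration 1: rows with boss_id in {2} -> Alice (id 4, level 1), Ivan (id 6, level 1), Dave (id 7, level 1).
Iteration 2: rows with boss_id in {4,6,7} -> Bob (id 8, level 2).
Iteration 3: no rows with boss_id in {8}; recursion stops.
SUM(level) = 0 + 1 + 1 + 1 + 2 = 5.

5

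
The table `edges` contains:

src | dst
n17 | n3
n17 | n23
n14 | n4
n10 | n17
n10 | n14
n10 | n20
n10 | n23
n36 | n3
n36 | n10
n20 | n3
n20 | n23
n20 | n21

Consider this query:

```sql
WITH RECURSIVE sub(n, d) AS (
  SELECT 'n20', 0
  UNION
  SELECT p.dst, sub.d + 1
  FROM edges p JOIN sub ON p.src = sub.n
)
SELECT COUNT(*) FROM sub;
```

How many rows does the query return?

4

Base: (n20, d=0).
Iteration 1: edges from {n20} -> (n21, d=1), (n23, d=1), (n3, d=1).
Iteration 2: no outgoing edges from {n21,n23,n3}; recursion stops.
Total rows emitted: 4.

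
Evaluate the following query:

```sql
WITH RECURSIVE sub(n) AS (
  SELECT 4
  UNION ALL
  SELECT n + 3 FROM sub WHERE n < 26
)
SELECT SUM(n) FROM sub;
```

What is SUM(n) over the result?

144

Base: n=4.
Iteration 1: 4 < 26 holds -> n = 4 + 3 = 7.
Iteration 2: 7 < 26 holds -> n = 7 + 3 = 10.
Iteration 3: 10 < 26 holds -> n = 10 + 3 = 13.
Iteration 4: 13 < 26 holds -> n = 13 + 3 = 16.
Iteration 5: 16 < 26 holds -> n = 16 + 3 = 19.
Iteration 6: 19 < 26 holds -> n = 19 + 3 = 22.
Iteration 7: 22 < 26 holds -> n = 22 + 3 = 25.
Iteration 8: 25 < 26 holds -> n = 25 + 3 = 28.
Iteration 9: 28 < 26 fails; recursion stops.
SUM(n) = 4 + 7 + 10 + 13 + 16 + 19 + 22 + 25 + 28 = 144.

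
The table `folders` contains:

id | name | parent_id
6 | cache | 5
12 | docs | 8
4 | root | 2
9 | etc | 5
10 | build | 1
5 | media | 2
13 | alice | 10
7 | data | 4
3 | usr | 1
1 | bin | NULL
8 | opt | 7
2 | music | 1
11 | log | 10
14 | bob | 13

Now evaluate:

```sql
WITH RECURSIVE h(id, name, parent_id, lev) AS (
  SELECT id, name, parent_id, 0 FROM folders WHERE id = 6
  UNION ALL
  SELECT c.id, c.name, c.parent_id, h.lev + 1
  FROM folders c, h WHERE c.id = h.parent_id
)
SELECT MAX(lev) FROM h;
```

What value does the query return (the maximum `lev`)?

3

Base: id=6 (cache), parent_id=5, lev 0.
Iteration 1: join on id=5 -> media (id 5, parent_id=2, lev 1).
Iteration 2: join on id=2 -> music (id 2, parent_id=1, lev 2).
Iteration 3: join on id=1 -> bin (id 1, parent_id=NULL, lev 3).
Iteration 4: parent_id is NULL; no match; recursion stops.
lev values: 0, 1, 2, 3; the maximum is 3.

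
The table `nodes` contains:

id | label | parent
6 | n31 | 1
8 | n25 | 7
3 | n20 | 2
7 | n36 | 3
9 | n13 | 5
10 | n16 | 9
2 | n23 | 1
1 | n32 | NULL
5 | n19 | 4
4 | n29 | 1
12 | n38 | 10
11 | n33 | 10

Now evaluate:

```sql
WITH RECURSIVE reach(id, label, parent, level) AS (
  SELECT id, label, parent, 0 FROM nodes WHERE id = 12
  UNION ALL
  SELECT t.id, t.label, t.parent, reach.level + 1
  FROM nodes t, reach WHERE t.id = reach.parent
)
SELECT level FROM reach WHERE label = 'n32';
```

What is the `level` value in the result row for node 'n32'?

Base: id=12 (n38), parent=10, level 0.
Iteration 1: join on id=10 -> n16 (id 10, parent=9, level 1).
Iteration 2: join on id=9 -> n13 (id 9, parent=5, level 2).
Iteration 3: join on id=5 -> n19 (id 5, parent=4, level 3).
Iteration 4: join on id=4 -> n29 (id 4, parent=1, level 4).
Iteration 5: join on id=1 -> n32 (id 1, parent=NULL, level 5).
Iteration 6: parent is NULL; no match; recursion stops.

5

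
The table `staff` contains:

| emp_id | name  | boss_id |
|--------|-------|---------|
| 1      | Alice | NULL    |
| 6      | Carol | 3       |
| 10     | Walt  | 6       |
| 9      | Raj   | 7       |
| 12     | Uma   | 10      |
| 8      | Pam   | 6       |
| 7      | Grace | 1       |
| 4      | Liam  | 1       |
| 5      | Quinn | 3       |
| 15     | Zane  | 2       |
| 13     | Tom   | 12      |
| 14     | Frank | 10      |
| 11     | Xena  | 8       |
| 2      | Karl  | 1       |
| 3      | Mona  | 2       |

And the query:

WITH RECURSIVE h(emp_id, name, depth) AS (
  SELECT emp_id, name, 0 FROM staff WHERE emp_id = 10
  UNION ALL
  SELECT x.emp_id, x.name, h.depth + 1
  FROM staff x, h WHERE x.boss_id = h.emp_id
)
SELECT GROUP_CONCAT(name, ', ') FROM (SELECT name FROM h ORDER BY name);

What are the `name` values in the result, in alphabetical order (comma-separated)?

Frank, Tom, Uma, Walt

Base: emp_id=10 (Walt) at depth 0.
Iteration 1: rows with boss_id in {10} -> Uma (id 12, depth 1), Frank (id 14, depth 1).
Iteration 2: rows with boss_id in {12,14} -> Tom (id 13, depth 2).
Iteration 3: no rows with boss_id in {13}; recursion stops.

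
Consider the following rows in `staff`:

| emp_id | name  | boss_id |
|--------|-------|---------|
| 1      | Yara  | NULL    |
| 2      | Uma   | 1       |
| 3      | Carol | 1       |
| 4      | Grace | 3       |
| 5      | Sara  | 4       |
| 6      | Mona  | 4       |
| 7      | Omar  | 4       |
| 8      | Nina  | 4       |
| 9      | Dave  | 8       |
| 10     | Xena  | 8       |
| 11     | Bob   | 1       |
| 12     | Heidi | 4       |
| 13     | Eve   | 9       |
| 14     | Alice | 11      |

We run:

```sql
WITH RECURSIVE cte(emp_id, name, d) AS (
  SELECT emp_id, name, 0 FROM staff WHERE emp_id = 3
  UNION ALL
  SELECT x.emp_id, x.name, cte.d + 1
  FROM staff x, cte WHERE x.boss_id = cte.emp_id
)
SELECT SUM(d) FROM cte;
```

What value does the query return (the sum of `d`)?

21

Base: emp_id=3 (Carol) at d 0.
Iteration 1: rows with boss_id in {3} -> Grace (id 4, d 1).
Iteration 2: rows with boss_id in {4} -> Sara (id 5, d 2), Mona (id 6, d 2), Omar (id 7, d 2), Nina (id 8, d 2), Heidi (id 12, d 2).
Iteration 3: rows with boss_id in {5,6,7,8,12} -> Dave (id 9, d 3), Xena (id 10, d 3).
Iteration 4: rows with boss_id in {9,10} -> Eve (id 13, d 4).
Iteration 5: no rows with boss_id in {13}; recursion stops.
SUM(d) = 0 + 1 + 2 + 2 + 2 + 2 + 2 + 3 + 3 + 4 = 21.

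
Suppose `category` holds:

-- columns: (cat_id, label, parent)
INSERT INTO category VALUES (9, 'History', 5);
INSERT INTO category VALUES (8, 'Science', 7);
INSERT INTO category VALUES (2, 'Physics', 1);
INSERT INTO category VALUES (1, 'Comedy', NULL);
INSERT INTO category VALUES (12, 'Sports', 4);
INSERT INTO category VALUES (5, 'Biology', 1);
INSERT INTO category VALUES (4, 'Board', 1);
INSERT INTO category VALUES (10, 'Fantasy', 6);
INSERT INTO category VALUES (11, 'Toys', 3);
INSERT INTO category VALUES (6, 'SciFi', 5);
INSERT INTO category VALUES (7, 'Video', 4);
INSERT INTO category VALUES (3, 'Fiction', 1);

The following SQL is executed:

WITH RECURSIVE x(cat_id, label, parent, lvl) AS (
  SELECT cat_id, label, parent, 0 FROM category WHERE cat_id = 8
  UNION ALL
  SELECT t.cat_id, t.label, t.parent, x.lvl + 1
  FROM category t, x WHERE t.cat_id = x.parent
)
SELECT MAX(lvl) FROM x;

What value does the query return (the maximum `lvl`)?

Base: cat_id=8 (Science), parent=7, lvl 0.
Iteration 1: join on cat_id=7 -> Video (id 7, parent=4, lvl 1).
Iteration 2: join on cat_id=4 -> Board (id 4, parent=1, lvl 2).
Iteration 3: join on cat_id=1 -> Comedy (id 1, parent=NULL, lvl 3).
Iteration 4: parent is NULL; no match; recursion stops.
lvl values: 0, 1, 2, 3; the maximum is 3.

3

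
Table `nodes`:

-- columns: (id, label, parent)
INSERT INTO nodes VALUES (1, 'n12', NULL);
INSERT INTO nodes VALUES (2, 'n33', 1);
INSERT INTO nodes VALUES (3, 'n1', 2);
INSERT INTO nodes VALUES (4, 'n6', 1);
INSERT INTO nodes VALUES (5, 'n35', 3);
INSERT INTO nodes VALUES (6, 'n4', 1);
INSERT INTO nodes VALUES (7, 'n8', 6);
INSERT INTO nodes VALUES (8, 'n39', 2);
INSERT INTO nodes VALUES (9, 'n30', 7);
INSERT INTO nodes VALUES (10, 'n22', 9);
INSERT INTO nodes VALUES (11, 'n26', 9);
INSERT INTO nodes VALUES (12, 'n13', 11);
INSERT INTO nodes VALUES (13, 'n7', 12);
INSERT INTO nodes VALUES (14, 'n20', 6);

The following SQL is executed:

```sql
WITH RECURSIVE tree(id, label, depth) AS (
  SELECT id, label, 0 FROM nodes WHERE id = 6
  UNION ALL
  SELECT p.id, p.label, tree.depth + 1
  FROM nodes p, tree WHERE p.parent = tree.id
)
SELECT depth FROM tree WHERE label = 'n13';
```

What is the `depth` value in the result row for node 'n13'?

Base: id=6 (n4) at depth 0.
Iteration 1: rows with parent in {6} -> n8 (id 7, depth 1), n20 (id 14, depth 1).
Iteration 2: rows with parent in {7,14} -> n30 (id 9, depth 2).
Iteration 3: rows with parent in {9} -> n22 (id 10, depth 3), n26 (id 11, depth 3).
Iteration 4: rows with parent in {10,11} -> n13 (id 12, depth 4).
Iteration 5: rows with parent in {12} -> n7 (id 13, depth 5).
Iteration 6: no rows with parent in {13}; recursion stops.

4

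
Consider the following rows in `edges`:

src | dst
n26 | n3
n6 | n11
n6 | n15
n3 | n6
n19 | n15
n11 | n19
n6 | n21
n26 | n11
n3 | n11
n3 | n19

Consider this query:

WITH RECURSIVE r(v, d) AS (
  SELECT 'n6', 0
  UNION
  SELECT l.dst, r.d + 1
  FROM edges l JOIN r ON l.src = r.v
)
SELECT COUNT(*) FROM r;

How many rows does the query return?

6

Base: (n6, d=0).
Iteration 1: edges from {n6} -> (n11, d=1), (n15, d=1), (n21, d=1).
Iteration 2: edges from {n11,n15,n21} -> (n19, d=2).
Iteration 3: edges from {n19} -> (n15, d=3).
Iteration 4: no outgoing edges from {n15}; recursion stops.
Total rows emitted: 6.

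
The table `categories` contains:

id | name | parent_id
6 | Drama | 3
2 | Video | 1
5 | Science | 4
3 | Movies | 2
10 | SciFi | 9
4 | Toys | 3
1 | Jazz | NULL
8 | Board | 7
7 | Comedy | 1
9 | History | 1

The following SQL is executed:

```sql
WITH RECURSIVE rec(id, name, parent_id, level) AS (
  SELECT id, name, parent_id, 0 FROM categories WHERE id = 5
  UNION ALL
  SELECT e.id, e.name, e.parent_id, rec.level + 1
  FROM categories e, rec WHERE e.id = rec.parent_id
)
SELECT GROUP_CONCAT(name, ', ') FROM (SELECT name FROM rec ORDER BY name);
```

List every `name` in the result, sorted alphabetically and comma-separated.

Jazz, Movies, Science, Toys, Video

Base: id=5 (Science), parent_id=4, level 0.
Iteration 1: join on id=4 -> Toys (id 4, parent_id=3, level 1).
Iteration 2: join on id=3 -> Movies (id 3, parent_id=2, level 2).
Iteration 3: join on id=2 -> Video (id 2, parent_id=1, level 3).
Iteration 4: join on id=1 -> Jazz (id 1, parent_id=NULL, level 4).
Iteration 5: parent_id is NULL; no match; recursion stops.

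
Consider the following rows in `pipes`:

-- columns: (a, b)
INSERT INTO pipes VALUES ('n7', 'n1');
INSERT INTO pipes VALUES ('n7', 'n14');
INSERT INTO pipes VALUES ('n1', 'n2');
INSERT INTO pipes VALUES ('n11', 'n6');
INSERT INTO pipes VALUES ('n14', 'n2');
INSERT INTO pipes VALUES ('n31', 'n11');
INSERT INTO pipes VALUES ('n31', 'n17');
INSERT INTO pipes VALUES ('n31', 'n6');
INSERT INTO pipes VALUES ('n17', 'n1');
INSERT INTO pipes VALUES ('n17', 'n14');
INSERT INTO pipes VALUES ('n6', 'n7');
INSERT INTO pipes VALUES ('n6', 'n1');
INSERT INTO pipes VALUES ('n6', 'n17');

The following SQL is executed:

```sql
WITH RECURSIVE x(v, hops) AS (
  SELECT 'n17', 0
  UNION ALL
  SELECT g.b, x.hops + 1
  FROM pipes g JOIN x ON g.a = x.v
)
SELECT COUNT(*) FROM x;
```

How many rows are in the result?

5

Base: (n17, hops=0).
Iteration 1: edges from {n17} -> (n1, hops=1), (n14, hops=1).
Iteration 2: edges from {n1,n14} -> (n2, hops=2) x2. [UNION ALL keeps all 2 new rows, including repeats]
Iteration 3: no outgoing edges from {n2}; recursion stops.
Total rows emitted: 5.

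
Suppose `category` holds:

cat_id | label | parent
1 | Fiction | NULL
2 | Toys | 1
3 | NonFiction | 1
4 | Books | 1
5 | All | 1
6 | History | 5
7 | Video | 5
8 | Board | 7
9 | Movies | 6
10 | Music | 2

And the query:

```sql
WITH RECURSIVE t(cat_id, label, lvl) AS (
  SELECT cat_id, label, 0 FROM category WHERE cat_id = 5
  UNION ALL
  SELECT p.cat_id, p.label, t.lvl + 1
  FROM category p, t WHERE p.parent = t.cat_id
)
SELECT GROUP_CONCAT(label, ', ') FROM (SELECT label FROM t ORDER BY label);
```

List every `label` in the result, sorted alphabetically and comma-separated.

All, Board, History, Movies, Video

Base: cat_id=5 (All) at lvl 0.
Iteration 1: rows with parent in {5} -> History (id 6, lvl 1), Video (id 7, lvl 1).
Iteration 2: rows with parent in {6,7} -> Board (id 8, lvl 2), Movies (id 9, lvl 2).
Iteration 3: no rows with parent in {8,9}; recursion stops.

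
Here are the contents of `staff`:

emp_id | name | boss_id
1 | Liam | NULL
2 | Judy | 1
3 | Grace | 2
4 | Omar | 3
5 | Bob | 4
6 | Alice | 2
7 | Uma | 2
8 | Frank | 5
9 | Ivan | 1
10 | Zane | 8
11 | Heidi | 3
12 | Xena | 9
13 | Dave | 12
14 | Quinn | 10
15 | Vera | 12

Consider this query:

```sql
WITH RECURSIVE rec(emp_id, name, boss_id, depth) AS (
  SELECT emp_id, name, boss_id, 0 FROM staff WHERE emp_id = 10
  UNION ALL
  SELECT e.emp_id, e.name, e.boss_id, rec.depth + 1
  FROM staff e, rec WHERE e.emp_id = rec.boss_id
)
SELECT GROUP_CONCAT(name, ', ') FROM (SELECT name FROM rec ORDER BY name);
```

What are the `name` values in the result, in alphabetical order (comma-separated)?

Base: emp_id=10 (Zane), boss_id=8, depth 0.
Iteration 1: join on emp_id=8 -> Frank (id 8, boss_id=5, depth 1).
Iteration 2: join on emp_id=5 -> Bob (id 5, boss_id=4, depth 2).
Iteration 3: join on emp_id=4 -> Omar (id 4, boss_id=3, depth 3).
Iteration 4: join on emp_id=3 -> Grace (id 3, boss_id=2, depth 4).
Iteration 5: join on emp_id=2 -> Judy (id 2, boss_id=1, depth 5).
Iteration 6: join on emp_id=1 -> Liam (id 1, boss_id=NULL, depth 6).
Iteration 7: boss_id is NULL; no match; recursion stops.

Bob, Frank, Grace, Judy, Liam, Omar, Zane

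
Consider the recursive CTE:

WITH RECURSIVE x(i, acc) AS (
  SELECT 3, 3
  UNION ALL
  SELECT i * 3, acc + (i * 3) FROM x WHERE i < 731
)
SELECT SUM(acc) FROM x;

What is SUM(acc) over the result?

Base: i=3, acc=3.
Iteration 1: 3 < 731 holds -> i = 3 * 3 = 9, acc = 3 + 9 = 12.
Iteration 2: 9 < 731 holds -> i = 9 * 3 = 27, acc = 12 + 27 = 39.
Iteration 3: 27 < 731 holds -> i = 27 * 3 = 81, acc = 39 + 81 = 120.
Iteration 4: 81 < 731 holds -> i = 81 * 3 = 243, acc = 120 + 243 = 363.
Iteration 5: 243 < 731 holds -> i = 243 * 3 = 729, acc = 363 + 729 = 1092.
Iteration 6: 729 < 731 holds -> i = 729 * 3 = 2187, acc = 1092 + 2187 = 3279.
Iteration 7: 2187 < 731 fails; recursion stops.
SUM(acc) = 3 + 12 + 39 + 120 + 363 + 1092 + 3279 = 4908.

4908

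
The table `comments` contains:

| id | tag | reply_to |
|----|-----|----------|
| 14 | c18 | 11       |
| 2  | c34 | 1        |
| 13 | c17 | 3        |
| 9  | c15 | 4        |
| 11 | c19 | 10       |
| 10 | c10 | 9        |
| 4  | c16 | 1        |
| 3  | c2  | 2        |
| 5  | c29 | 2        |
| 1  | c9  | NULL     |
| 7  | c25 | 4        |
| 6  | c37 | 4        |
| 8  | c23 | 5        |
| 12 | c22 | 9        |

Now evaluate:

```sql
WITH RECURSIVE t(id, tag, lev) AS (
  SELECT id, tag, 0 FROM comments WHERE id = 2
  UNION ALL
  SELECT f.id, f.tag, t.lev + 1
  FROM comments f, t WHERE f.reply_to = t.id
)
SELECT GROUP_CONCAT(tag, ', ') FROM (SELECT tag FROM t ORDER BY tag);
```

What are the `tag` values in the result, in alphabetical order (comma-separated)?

c17, c2, c23, c29, c34

Base: id=2 (c34) at lev 0.
Iteration 1: rows with reply_to in {2} -> c2 (id 3, lev 1), c29 (id 5, lev 1).
Iteration 2: rows with reply_to in {3,5} -> c23 (id 8, lev 2), c17 (id 13, lev 2).
Iteration 3: no rows with reply_to in {8,13}; recursion stops.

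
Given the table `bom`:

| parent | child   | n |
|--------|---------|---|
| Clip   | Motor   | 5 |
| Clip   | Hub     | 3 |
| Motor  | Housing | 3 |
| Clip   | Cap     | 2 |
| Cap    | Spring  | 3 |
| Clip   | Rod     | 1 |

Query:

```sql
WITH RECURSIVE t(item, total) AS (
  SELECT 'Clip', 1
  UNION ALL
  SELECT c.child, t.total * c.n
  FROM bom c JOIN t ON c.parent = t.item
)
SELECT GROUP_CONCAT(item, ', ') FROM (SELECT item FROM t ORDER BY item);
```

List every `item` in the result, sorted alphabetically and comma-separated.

Cap, Clip, Housing, Hub, Motor, Rod, Spring

Base: (Clip, total=1).
Iteration 1: components of {Clip} -> Cap = 1*2 = 2, Hub = 1*3 = 3, Motor = 1*5 = 5, Rod = 1*1 = 1.
Iteration 2: components of {Cap,Hub,Motor,Rod} -> Housing = 5*3 = 15, Spring = 2*3 = 6.
Iteration 3: no further components; recursion stops.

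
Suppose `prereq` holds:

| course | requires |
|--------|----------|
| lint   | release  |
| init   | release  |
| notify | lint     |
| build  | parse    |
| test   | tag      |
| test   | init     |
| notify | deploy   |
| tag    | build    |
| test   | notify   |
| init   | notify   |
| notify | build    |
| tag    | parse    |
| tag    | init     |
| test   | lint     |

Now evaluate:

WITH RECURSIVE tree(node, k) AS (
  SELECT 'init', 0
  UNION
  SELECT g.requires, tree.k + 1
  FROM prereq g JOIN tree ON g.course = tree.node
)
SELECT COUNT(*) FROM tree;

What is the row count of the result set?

Base: (init, k=0).
Iteration 1: edges from {init} -> (notify, k=1), (release, k=1).
Iteration 2: edges from {notify,release} -> (build, k=2), (deploy, k=2), (lint, k=2).
Iteration 3: edges from {build,deploy,lint} -> (parse, k=3), (release, k=3).
Iteration 4: no outgoing edges from {parse,release}; recursion stops.
Total rows emitted: 8.

8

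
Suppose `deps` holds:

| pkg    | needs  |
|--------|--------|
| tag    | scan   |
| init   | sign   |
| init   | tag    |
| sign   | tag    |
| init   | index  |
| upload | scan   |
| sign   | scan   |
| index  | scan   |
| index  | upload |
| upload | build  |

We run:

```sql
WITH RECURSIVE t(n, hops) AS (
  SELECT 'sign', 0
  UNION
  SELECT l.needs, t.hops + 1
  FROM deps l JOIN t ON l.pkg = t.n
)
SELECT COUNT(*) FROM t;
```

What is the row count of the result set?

4

Base: (sign, hops=0).
Iteration 1: edges from {sign} -> (scan, hops=1), (tag, hops=1).
Iteration 2: edges from {scan,tag} -> (scan, hops=2).
Iteration 3: no outgoing edges from {scan}; recursion stops.
Total rows emitted: 4.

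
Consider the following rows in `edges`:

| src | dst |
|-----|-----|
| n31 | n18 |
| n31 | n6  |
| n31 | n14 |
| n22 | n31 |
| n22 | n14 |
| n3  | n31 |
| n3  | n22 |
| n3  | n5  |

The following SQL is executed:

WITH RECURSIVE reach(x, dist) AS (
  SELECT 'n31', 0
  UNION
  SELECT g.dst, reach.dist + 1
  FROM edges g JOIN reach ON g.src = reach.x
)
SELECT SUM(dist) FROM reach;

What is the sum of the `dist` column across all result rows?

3

Base: (n31, dist=0).
Iteration 1: edges from {n31} -> (n14, dist=1), (n18, dist=1), (n6, dist=1).
Iteration 2: no outgoing edges from {n14,n18,n6}; recursion stops.
SUM(dist) = 0 + 1 + 1 + 1 = 3.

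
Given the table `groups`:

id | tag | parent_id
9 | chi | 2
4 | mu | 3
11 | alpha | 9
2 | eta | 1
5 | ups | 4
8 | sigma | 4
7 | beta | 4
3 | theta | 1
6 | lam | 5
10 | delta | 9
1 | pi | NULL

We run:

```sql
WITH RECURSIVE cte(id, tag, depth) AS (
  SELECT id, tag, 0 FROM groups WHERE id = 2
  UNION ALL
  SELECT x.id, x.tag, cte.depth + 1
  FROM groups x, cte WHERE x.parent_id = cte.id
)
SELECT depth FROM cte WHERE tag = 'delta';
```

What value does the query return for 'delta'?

2

Base: id=2 (eta) at depth 0.
Iteration 1: rows with parent_id in {2} -> chi (id 9, depth 1).
Iteration 2: rows with parent_id in {9} -> delta (id 10, depth 2), alpha (id 11, depth 2).
Iteration 3: no rows with parent_id in {10,11}; recursion stops.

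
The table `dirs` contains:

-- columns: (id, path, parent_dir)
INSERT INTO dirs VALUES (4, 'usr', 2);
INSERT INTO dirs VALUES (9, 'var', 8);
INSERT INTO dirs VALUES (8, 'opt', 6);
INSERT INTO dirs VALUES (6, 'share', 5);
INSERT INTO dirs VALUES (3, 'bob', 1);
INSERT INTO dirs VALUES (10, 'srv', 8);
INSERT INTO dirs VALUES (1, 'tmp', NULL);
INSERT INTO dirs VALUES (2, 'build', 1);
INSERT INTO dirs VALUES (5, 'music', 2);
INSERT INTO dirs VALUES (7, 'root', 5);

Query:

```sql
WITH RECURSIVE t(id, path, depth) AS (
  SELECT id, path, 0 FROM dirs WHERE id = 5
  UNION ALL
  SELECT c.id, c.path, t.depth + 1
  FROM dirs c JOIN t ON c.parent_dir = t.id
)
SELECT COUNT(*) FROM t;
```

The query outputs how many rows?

6

Base: id=5 (music) at depth 0.
Iteration 1: rows with parent_dir in {5} -> share (id 6, depth 1), root (id 7, depth 1).
Iteration 2: rows with parent_dir in {6,7} -> opt (id 8, depth 2).
Iteration 3: rows with parent_dir in {8} -> var (id 9, depth 3), srv (id 10, depth 3).
Iteration 4: no rows with parent_dir in {9,10}; recursion stops.
Total rows emitted: 6.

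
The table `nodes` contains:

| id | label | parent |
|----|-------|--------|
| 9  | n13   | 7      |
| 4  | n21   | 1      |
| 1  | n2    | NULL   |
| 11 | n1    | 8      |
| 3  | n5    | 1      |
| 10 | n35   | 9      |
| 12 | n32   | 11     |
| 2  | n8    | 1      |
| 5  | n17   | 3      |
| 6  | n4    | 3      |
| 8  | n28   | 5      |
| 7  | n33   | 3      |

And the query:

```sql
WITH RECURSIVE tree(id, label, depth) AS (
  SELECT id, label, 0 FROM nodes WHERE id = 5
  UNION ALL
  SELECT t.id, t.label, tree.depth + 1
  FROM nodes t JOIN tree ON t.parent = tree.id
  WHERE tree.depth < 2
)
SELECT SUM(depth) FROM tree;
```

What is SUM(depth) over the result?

3

Base: id=5 (n17) at depth 0.
Iteration 1: rows with parent in {5} -> n28 (id 8, depth 1).
Iteration 2: rows with parent in {8} -> n1 (id 11, depth 2).
Iteration 3: depth < 2 fails for all current rows; recursion stops.
SUM(depth) = 0 + 1 + 2 = 3.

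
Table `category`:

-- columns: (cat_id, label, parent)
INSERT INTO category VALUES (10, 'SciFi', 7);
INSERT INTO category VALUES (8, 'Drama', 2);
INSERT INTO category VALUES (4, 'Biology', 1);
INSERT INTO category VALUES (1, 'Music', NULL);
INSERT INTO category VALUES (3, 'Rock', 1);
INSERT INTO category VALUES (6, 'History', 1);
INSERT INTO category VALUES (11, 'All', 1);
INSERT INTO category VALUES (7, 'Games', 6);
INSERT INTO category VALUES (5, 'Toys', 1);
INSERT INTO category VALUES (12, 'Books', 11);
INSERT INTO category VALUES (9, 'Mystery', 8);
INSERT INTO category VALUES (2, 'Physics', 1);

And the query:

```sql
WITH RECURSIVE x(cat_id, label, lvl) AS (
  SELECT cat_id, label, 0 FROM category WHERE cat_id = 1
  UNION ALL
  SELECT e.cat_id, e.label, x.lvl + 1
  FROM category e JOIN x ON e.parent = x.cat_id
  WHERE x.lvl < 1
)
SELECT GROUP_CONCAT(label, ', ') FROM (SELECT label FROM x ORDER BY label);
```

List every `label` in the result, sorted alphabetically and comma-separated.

Base: cat_id=1 (Music) at lvl 0.
Iteration 1: rows with parent in {1} -> Physics (id 2, lvl 1), Rock (id 3, lvl 1), Biology (id 4, lvl 1), Toys (id 5, lvl 1), History (id 6, lvl 1), All (id 11, lvl 1).
Iteration 2: lvl < 1 fails for all current rows; recursion stops.

All, Biology, History, Music, Physics, Rock, Toys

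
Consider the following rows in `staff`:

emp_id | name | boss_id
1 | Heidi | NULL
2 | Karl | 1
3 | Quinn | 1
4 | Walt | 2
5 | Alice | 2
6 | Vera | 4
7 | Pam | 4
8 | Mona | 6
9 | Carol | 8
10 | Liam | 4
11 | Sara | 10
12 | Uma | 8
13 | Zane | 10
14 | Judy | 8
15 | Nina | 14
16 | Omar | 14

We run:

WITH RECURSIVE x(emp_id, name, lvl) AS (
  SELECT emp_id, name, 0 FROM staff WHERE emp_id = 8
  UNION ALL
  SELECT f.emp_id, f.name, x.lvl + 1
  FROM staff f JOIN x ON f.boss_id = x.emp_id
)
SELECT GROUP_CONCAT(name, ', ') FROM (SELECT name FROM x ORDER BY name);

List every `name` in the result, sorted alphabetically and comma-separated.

Base: emp_id=8 (Mona) at lvl 0.
Iteration 1: rows with boss_id in {8} -> Carol (id 9, lvl 1), Uma (id 12, lvl 1), Judy (id 14, lvl 1).
Iteration 2: rows with boss_id in {9,12,14} -> Nina (id 15, lvl 2), Omar (id 16, lvl 2).
Iteration 3: no rows with boss_id in {15,16}; recursion stops.

Carol, Judy, Mona, Nina, Omar, Uma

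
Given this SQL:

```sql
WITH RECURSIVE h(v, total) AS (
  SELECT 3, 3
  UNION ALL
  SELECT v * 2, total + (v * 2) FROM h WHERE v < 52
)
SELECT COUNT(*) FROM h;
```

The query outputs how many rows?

6

Base: v=3, total=3.
Iteration 1: 3 < 52 holds -> v = 3 * 2 = 6, total = 3 + 6 = 9.
Iteration 2: 6 < 52 holds -> v = 6 * 2 = 12, total = 9 + 12 = 21.
Iteration 3: 12 < 52 holds -> v = 12 * 2 = 24, total = 21 + 24 = 45.
Iteration 4: 24 < 52 holds -> v = 24 * 2 = 48, total = 45 + 48 = 93.
Iteration 5: 48 < 52 holds -> v = 48 * 2 = 96, total = 93 + 96 = 189.
Iteration 6: 96 < 52 fails; recursion stops.
Total rows emitted: 6.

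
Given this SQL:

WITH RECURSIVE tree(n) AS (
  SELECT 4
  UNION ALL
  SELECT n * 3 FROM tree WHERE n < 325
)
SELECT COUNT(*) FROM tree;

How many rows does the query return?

Base: n=4.
Iteration 1: 4 < 325 holds -> n = 4 * 3 = 12.
Iteration 2: 12 < 325 holds -> n = 12 * 3 = 36.
Iteration 3: 36 < 325 holds -> n = 36 * 3 = 108.
Iteration 4: 108 < 325 holds -> n = 108 * 3 = 324.
Iteration 5: 324 < 325 holds -> n = 324 * 3 = 972.
Iteration 6: 972 < 325 fails; recursion stops.
Total rows emitted: 6.

6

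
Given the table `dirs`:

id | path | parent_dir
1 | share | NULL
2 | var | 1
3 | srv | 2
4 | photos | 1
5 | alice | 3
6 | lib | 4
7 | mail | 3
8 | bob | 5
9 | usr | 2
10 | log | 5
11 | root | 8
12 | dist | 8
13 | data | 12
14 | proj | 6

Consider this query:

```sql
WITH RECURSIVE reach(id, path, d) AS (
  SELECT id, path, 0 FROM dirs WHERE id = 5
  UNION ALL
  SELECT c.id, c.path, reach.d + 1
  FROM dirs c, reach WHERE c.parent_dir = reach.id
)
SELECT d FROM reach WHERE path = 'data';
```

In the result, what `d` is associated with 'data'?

Base: id=5 (alice) at d 0.
Iteration 1: rows with parent_dir in {5} -> bob (id 8, d 1), log (id 10, d 1).
Iteration 2: rows with parent_dir in {8,10} -> root (id 11, d 2), dist (id 12, d 2).
Iteration 3: rows with parent_dir in {11,12} -> data (id 13, d 3).
Iteration 4: no rows with parent_dir in {13}; recursion stops.

3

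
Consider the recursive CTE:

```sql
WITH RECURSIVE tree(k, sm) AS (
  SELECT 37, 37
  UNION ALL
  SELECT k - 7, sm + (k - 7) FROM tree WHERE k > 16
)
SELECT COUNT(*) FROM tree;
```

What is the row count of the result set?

4

Base: k=37, sm=37.
Iteration 1: 37 > 16 holds -> k = 37 - 7 = 30, sm = 37 + 30 = 67.
Iteration 2: 30 > 16 holds -> k = 30 - 7 = 23, sm = 67 + 23 = 90.
Iteration 3: 23 > 16 holds -> k = 23 - 7 = 16, sm = 90 + 16 = 106.
Iteration 4: 16 > 16 fails; recursion stops.
Total rows emitted: 4.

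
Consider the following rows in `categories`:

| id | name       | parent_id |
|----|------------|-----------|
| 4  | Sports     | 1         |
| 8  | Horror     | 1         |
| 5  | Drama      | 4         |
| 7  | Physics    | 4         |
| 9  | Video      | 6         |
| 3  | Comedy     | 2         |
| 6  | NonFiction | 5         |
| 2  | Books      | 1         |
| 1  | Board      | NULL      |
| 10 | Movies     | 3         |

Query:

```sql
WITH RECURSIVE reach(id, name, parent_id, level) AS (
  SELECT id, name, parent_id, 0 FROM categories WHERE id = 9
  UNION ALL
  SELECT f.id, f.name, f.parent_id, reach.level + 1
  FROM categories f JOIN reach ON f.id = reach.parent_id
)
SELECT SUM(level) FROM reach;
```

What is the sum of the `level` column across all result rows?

Base: id=9 (Video), parent_id=6, level 0.
Iteration 1: join on id=6 -> NonFiction (id 6, parent_id=5, level 1).
Iteration 2: join on id=5 -> Drama (id 5, parent_id=4, level 2).
Iteration 3: join on id=4 -> Sports (id 4, parent_id=1, level 3).
Iteration 4: join on id=1 -> Board (id 1, parent_id=NULL, level 4).
Iteration 5: parent_id is NULL; no match; recursion stops.
SUM(level) = 0 + 1 + 2 + 3 + 4 = 10.

10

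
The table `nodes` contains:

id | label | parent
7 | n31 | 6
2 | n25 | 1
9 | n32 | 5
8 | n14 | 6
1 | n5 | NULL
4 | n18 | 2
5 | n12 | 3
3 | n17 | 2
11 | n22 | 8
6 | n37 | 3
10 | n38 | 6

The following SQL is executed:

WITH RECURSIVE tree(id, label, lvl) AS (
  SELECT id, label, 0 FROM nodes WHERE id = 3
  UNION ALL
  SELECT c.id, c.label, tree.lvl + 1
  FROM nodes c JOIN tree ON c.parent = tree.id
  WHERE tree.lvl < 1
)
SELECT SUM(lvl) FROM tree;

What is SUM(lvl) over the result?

2

Base: id=3 (n17) at lvl 0.
Iteration 1: rows with parent in {3} -> n12 (id 5, lvl 1), n37 (id 6, lvl 1).
Iteration 2: lvl < 1 fails for all current rows; recursion stops.
SUM(lvl) = 0 + 1 + 1 = 2.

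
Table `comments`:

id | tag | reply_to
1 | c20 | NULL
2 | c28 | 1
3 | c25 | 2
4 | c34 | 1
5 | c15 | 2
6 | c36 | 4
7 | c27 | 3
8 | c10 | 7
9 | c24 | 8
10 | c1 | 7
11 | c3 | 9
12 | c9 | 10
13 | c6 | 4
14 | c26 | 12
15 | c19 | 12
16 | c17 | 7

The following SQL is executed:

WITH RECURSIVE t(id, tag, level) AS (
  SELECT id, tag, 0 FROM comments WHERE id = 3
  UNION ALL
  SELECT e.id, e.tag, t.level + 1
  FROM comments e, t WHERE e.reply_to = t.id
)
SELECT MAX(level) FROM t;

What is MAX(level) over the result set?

4

Base: id=3 (c25) at level 0.
Iteration 1: rows with reply_to in {3} -> c27 (id 7, level 1).
Iteration 2: rows with reply_to in {7} -> c10 (id 8, level 2), c1 (id 10, level 2), c17 (id 16, level 2).
Iteration 3: rows with reply_to in {8,10,16} -> c24 (id 9, level 3), c9 (id 12, level 3).
Iteration 4: rows with reply_to in {9,12} -> c3 (id 11, level 4), c26 (id 14, level 4), c19 (id 15, level 4).
Iteration 5: no rows with reply_to in {11,14,15}; recursion stops.
level values: 0, 1, 2, 2, 2, 3, 3, 4, 4, 4; the maximum is 4.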